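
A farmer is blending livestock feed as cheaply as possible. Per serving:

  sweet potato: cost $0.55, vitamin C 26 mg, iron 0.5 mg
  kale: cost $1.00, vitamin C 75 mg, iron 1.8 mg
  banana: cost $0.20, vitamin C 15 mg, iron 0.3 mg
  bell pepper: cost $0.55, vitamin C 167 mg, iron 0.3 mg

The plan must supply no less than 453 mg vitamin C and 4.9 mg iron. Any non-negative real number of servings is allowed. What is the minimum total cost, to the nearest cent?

$3.34

sweet potato only: max(453/26, 4.9/0.5) = 17.42 servings → $9.58.
kale only: max(453/75, 4.9/1.8) = 6.04 servings → $6.04.
banana only: max(453/15, 4.9/0.3) = 30.2 servings → $6.04.
bell pepper only: max(453/167, 4.9/0.3) = 16.33 servings → $8.98.
sweet potato + kale with both targets exact would need a negative amount; discard.
sweet potato + banana: intersection lies outside the first quadrant.
sweet potato + bell pepper with both tight: 9.015 servings and 1.309 servings → $5.68.
kale + banana: the both-tight solution has a negative serving — not a feasible corner.
kale + bell pepper with both tight: 2.454 servings and 1.611 servings → $3.34.
banana + bell pepper with both tight: 14.96 servings and 1.368 servings → $3.75.
So the least-cost plan costs $3.34.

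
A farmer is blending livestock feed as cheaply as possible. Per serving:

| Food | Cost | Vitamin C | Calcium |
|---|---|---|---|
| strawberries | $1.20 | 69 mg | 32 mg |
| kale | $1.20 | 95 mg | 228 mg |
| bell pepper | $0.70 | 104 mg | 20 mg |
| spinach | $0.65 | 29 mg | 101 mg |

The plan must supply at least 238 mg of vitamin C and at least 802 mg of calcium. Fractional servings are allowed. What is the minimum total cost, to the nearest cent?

With two linear requirements the optimum uses one or two foods; enumerate the corners.
strawberries only: max(238/69, 802/32) = 25.06 servings → $30.07.
kale only: max(238/95, 802/228) = 3.518 servings → $4.22.
bell pepper only: max(238/104, 802/20) = 40.1 servings → $28.07.
spinach only: max(238/29, 802/101) = 8.207 servings → $5.33.
strawberries + kale: intersection lies outside the first quadrant.
strawberries + bell pepper with both targets exact would need a negative amount; discard.
strawberries + spinach with both tight: 0.1291 servings and 7.9 servings → $5.29.
kale + bell pepper: intersection lies outside the first quadrant.
kale + spinach with both tight: 0.2615 servings and 7.35 servings → $5.09.
bell pepper + spinach with both tight: 0.0786 servings and 7.925 servings → $5.21.
So the least-cost plan costs $4.22.

$4.22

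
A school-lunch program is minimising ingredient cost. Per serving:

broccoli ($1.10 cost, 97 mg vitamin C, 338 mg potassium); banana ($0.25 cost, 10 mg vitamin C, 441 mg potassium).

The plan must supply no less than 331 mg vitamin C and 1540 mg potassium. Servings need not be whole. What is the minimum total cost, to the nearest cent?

A basic optimal solution has at most two foods positive. Try each food alone and each pair with both targets met exactly.
broccoli only: max(331/97, 1540/338) = 4.556 servings → $5.01.
banana only: max(331/10, 1540/441) = 33.1 servings → $8.28.
broccoli + banana with both tight: 3.314 servings and 0.9519 servings → $3.88.
The minimum over all feasible corners is $3.88.

$3.88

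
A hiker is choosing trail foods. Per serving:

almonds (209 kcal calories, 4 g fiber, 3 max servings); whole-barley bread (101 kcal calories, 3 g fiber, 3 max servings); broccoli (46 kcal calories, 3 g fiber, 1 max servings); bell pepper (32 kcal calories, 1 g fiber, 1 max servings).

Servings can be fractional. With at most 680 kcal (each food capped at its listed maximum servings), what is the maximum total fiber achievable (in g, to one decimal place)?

Fiber per kcal: broccoli 0.06522, bell pepper 0.03125, whole-barley bread 0.0297, almonds 0.01914.
Take 1 serving of broccoli: uses 46 kcal, +3.0 g fiber (running total 3.0 g).
Take 1 serving of bell pepper: uses 32 kcal, +1.0 g fiber (running total 4.0 g).
Take 3 servings of whole-barley bread: uses 303 kcal, +9.0 g fiber (running total 13.0 g).
Take 1.431 servings of almonds: uses 299 kcal, +5.7 g fiber (running total 18.7 g).
Greedy by best ratio exhausts the calories allowance optimally: 18.7 g.

18.7 g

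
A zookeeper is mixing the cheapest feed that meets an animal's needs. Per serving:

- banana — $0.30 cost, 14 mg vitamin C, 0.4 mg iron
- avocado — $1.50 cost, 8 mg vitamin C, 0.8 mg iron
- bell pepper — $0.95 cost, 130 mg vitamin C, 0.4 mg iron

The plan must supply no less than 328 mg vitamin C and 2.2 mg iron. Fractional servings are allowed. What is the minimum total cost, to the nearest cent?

Two binding constraints pin down two serving amounts, so the optimal mix uses at most two foods. The candidates are each food alone (scaled to the tighter of vitamin C/iron) and each pair with both constraints tight.
banana only: max(328/14, 2.2/0.4) = 23.43 servings → $7.03.
avocado only: max(328/8, 2.2/0.8) = 41 servings → $61.50.
bell pepper only: max(328/130, 2.2/0.4) = 5.5 servings → $5.22.
banana + avocado: the both-tight solution has a negative serving — not a feasible corner.
banana + bell pepper with both tight: 3.336 servings and 2.164 servings → $3.06.
avocado + bell pepper with both tight: 1.536 servings and 2.429 servings → $4.61.
So the least-cost plan costs $3.06.

$3.06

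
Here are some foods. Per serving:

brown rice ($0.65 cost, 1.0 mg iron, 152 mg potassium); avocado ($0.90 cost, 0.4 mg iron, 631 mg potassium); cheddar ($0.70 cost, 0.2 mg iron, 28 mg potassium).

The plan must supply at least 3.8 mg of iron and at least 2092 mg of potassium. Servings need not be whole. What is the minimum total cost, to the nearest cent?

$4.17

This is a tiny linear program; its minimum lies at a vertex of the feasible set. List the vertices and price them.
brown rice only: max(3.8/1.0, 2092/152) = 13.76 servings → $8.95.
avocado only: max(3.8/0.4, 2092/631) = 9.5 servings → $8.55.
cheddar only: max(3.8/0.2, 2092/28) = 74.71 servings → $52.30.
brown rice + avocado with both tight: 2.738 servings and 2.656 servings → $4.17.
brown rice + cheddar: the both-tight solution has a negative serving — not a feasible corner.
avocado + cheddar with both tight: 2.713 servings and 13.57 servings → $11.94.
The minimum over all feasible corners is $4.17.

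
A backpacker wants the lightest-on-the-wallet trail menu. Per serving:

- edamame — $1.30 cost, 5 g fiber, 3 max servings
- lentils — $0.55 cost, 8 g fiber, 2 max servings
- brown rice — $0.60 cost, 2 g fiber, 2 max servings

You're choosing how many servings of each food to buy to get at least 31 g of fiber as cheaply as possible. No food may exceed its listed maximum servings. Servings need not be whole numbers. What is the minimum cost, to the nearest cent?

Cost per g of fiber: lentils $0.0688, edamame $0.2600, brown rice $0.3000.
Take 2 servings of lentils: +16.0 g fiber for $1.10 (total $1.10, still need 15.0 g).
Take 3 servings of edamame: +15.0 g fiber for $3.90 (total $5.00, still need 0.0 g).
Greedy by cheapest-per-g is optimal for a single linear constraint, so the minimum cost is $5.00.

$5.00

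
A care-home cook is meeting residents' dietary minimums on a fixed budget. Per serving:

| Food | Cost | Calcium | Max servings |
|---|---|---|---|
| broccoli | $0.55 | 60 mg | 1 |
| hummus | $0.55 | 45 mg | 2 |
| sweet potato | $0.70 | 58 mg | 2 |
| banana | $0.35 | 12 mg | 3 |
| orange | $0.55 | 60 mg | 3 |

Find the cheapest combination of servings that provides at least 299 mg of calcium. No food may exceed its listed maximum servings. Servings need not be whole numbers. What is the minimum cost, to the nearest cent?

Cost per mg of calcium: broccoli $0.0092, orange $0.0092, sweet potato $0.0121, hummus $0.0122, banana $0.0292.
Take 1 serving of broccoli: +60.0 mg calcium for $0.55 (total $0.55, still need 239.0 mg).
Take 3 servings of orange: +180.0 mg calcium for $1.65 (total $2.20, still need 59.0 mg).
Take 1.017 servings of sweet potato: +59.0 mg calcium for $0.71 (total $2.91, still need 0.0 mg).
Greedy by cheapest-per-mg is optimal for a single linear constraint, so the minimum cost is $2.91.

$2.91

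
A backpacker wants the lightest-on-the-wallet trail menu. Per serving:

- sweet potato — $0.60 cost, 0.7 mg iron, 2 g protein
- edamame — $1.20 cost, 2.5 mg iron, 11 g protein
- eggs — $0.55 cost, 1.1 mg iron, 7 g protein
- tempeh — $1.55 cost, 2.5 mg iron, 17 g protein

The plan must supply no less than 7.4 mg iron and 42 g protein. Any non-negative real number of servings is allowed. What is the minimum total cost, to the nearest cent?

With two linear requirements the optimum uses one or two foods; enumerate the corners.
sweet potato only: max(7.4/0.7, 42/2) = 21 servings → $12.60.
edamame only: max(7.4/2.5, 42/11) = 3.818 servings → $4.58.
eggs only: max(7.4/1.1, 42/7) = 6.727 servings → $3.70.
tempeh only: max(7.4/2.5, 42/17) = 2.96 servings → $4.59.
sweet potato + edamame: the both-tight solution has a negative serving — not a feasible corner.
sweet potato + eggs with both tight: 2.074 servings and 5.407 servings → $4.22.
sweet potato + tempeh with both tight: 3.014 servings and 2.116 servings → $5.09.
edamame + eggs with both tight: 1.037 servings and 4.37 servings → $3.65.
edamame + tempeh with both tight: 1.387 servings and 1.573 servings → $4.10.
eggs + tempeh with both targets exact would need a negative amount; discard.
The minimum over all feasible corners is $3.65.

$3.65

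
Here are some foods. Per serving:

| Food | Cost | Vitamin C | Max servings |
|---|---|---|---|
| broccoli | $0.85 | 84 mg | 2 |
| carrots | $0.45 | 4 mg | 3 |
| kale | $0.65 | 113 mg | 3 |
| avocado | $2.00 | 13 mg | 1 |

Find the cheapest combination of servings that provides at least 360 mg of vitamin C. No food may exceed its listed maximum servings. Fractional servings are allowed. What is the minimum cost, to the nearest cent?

$2.16

Cost per mg of vitamin C: kale $0.0058, broccoli $0.0101, carrots $0.1125, avocado $0.1538.
Take 3 servings of kale: +339.0 mg vitamin C for $1.95 (total $1.95, still need 21.0 mg).
Take 0.25 servings of broccoli: +21.0 mg vitamin C for $0.21 (total $2.16, still need 0.0 mg).
Filling from the cheapest source first is optimal under one linear minimum: $2.16.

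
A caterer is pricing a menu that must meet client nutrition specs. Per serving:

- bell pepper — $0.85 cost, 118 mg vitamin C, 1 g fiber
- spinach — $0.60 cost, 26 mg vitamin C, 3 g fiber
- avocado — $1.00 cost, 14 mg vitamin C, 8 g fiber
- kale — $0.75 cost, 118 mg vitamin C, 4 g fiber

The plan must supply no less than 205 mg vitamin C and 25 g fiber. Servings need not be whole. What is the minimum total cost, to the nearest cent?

Compare the cost at each extreme point of the feasible region.
bell pepper only: max(205/118, 25/1) = 25 servings → $21.25.
spinach only: max(205/26, 25/3) = 8.333 servings → $5.00.
avocado only: max(205/14, 25/8) = 14.64 servings → $14.64.
kale only: max(205/118, 25/4) = 6.25 servings → $4.69.
bell pepper + spinach: intersection lies outside the first quadrant.
bell pepper + avocado with both tight: 1.387 servings and 2.952 servings → $4.13.
bell pepper + kale with both targets exact would need a negative amount; discard.
spinach + avocado with both tight: 7.771 servings and 0.2108 servings → $4.87.
spinach + kale with both targets exact would need a negative amount; discard.
avocado + kale with both tight: 2.399 servings and 1.453 servings → $3.49.
Cheapest feasible corner: $3.49.

$3.49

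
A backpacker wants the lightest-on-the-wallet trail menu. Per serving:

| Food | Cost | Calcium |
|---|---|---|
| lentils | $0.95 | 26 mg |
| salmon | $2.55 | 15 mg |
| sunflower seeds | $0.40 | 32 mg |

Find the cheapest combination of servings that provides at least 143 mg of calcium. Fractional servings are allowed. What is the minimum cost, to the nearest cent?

Cost per mg of calcium: sunflower seeds $0.0125, lentils $0.0365, salmon $0.1700.
With no serving limits, use only sunflower seeds: 143 mg / 32 mg = 4.469 servings × $0.40 = $1.79.

$1.79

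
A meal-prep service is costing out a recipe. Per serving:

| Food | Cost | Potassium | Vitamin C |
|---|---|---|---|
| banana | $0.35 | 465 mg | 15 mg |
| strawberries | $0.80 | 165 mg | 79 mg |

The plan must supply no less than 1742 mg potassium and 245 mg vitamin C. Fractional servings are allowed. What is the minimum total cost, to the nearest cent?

Two binding constraints pin down two serving amounts, so the optimal mix uses at most two foods. The candidates are each food alone (scaled to the tighter of potassium/vitamin C) and each pair with both constraints tight.
banana only: max(1742/465, 245/15) = 16.33 servings → $5.72.
strawberries only: max(1742/165, 245/79) = 10.56 servings → $8.45.
banana + strawberries with both tight: 2.837 servings and 2.563 servings → $3.04.
So the least-cost plan costs $3.04.

$3.04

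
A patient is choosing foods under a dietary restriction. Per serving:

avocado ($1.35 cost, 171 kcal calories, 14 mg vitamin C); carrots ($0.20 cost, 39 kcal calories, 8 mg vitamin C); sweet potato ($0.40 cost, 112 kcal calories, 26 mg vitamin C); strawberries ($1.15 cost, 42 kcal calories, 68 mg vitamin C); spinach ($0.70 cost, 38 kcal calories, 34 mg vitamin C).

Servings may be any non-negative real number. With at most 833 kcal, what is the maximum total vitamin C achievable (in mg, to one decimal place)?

Vitamin C per kcal: strawberries 1.619, spinach 0.8947, sweet potato 0.2321, carrots 0.2051, avocado 0.08187.
With no serving limits, spend the whole calories allowance on strawberries: 833 kcal / 42 kcal × 68 mg = 1348.7 mg.

1348.7 mg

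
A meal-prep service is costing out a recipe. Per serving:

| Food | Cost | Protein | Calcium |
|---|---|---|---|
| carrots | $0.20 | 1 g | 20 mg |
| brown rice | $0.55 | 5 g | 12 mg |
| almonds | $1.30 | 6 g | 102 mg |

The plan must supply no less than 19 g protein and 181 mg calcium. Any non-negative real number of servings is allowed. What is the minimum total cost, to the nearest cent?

$2.78

Minimising a linear cost over {protein ≥ 19, calcium ≥ 181, servings ≥ 0} — the optimum is at a vertex, using one or two foods.
carrots only: max(19/1, 181/20) = 19 servings → $3.80.
brown rice only: max(19/5, 181/12) = 15.08 servings → $8.30.
almonds only: max(19/6, 181/102) = 3.167 servings → $4.12.
carrots + brown rice with both tight: 7.693 servings and 2.261 servings → $2.78.
carrots + almonds: intersection lies outside the first quadrant.
brown rice + almonds with both tight: 1.945 servings and 1.546 servings → $3.08.
Cheapest feasible corner: $2.78.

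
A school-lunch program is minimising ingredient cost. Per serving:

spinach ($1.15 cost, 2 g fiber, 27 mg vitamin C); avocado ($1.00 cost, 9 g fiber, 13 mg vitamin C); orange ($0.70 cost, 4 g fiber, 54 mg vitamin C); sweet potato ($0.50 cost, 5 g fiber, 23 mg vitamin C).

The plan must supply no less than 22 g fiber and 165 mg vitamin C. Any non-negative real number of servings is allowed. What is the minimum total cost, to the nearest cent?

$2.74

This is a tiny linear program; its minimum lies at a vertex of the feasible set. List the vertices and price them.
spinach only: max(22/2, 165/27) = 11 servings → $12.65.
avocado only: max(22/9, 165/13) = 12.69 servings → $12.69.
orange only: max(22/4, 165/54) = 5.5 servings → $3.85.
sweet potato only: max(22/5, 165/23) = 7.174 servings → $3.59.
spinach + avocado with both tight: 5.525 servings and 1.217 servings → $7.57.
spinach + orange (both tight): parallel constraints — no distinct corner.
spinach + sweet potato with both tight: 3.584 servings and 2.966 servings → $5.61.
avocado + orange with both tight: 1.217 servings and 2.763 servings → $3.15.
avocado + sweet potato: the both-tight solution has a negative serving — not a feasible corner.
orange + sweet potato with both tight: 1.792 servings and 2.966 servings → $2.74.
So the least-cost plan costs $2.74.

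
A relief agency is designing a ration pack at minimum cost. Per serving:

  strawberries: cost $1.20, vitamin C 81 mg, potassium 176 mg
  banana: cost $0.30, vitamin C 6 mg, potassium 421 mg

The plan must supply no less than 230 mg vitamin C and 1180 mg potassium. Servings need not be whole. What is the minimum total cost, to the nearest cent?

With two linear requirements the optimum uses one or two foods; enumerate the corners.
strawberries only: max(230/81, 1180/176) = 6.705 servings → $8.05.
banana only: max(230/6, 1180/421) = 38.33 servings → $11.50.
strawberries + banana with both tight: 2.716 servings and 1.667 servings → $3.76.
Cheapest feasible corner: $3.76.

$3.76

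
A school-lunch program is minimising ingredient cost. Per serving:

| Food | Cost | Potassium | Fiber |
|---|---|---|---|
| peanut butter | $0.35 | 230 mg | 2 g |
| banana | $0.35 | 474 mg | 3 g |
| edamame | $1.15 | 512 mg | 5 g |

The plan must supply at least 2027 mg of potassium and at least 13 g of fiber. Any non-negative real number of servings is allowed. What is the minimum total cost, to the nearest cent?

This is a tiny linear program; its minimum lies at a vertex of the feasible set. List the vertices and price them.
peanut butter only: max(2027/230, 13/2) = 8.813 servings → $3.08.
banana only: max(2027/474, 13/3) = 4.333 servings → $1.52.
edamame only: max(2027/512, 13/5) = 3.959 servings → $4.55.
peanut butter + banana with both tight: 0.314 servings and 4.124 servings → $1.55.
peanut butter + edamame: the both-tight solution has a negative serving — not a feasible corner.
banana + edamame with both tight: 4.171 servings and 0.09712 servings → $1.57.
Cheapest feasible corner: $1.52.

$1.52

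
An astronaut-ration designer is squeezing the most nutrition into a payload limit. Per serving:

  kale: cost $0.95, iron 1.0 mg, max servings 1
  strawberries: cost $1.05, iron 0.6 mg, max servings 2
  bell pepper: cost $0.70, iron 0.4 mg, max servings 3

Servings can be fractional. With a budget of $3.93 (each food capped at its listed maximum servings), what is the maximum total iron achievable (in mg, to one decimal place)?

2.7 mg

Iron per dollar: kale 1.053, strawberries 0.5714, bell pepper 0.5714.
Take 1 serving of kale: spends $0.95, +1.0 mg iron (running total 1.0 mg).
Take 2 servings of strawberries: spends $2.10, +1.2 mg iron (running total 2.2 mg).
Take 1.257 servings of bell pepper: spends $0.88, +0.5 mg iron (running total 2.7 mg).
Greedy by best ratio exhausts the cost allowance optimally: 2.7 mg.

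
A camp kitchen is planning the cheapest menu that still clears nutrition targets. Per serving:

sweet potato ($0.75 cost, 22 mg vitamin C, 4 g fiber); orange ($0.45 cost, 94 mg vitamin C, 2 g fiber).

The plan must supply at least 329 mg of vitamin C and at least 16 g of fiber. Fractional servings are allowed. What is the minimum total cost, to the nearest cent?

Compare the cost at each extreme point of the feasible region.
sweet potato only: max(329/22, 16/4) = 14.95 servings → $11.22.
orange only: max(329/94, 16/2) = 8 servings → $3.60.
sweet potato + orange with both tight: 2.548 servings and 2.904 servings → $3.22.
So the least-cost plan costs $3.22.

$3.22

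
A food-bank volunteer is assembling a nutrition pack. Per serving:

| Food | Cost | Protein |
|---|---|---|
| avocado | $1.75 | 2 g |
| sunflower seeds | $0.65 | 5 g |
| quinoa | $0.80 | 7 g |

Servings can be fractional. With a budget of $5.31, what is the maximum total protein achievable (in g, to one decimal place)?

46.5 g

Protein per dollar: quinoa 8.75, sunflower seeds 7.692, avocado 1.143.
With no serving limits, spend the whole cost allowance on quinoa: $5.31 / $0.80 × 7 g = 46.5 g.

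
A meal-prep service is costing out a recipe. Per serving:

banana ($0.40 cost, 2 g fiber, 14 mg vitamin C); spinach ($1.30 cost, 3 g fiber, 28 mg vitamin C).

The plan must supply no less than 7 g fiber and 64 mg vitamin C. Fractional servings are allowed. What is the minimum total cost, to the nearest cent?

Minimising a linear cost over {fiber ≥ 7, vitamin C ≥ 64, servings ≥ 0} — the optimum is at a vertex, using one or two foods.
banana only: max(7/2, 64/14) = 4.571 servings → $1.83.
spinach only: max(7/3, 64/28) = 2.333 servings → $3.03.
banana + spinach with both tight: 0.2857 servings and 2.143 servings → $2.90.
So the least-cost plan costs $1.83.

$1.83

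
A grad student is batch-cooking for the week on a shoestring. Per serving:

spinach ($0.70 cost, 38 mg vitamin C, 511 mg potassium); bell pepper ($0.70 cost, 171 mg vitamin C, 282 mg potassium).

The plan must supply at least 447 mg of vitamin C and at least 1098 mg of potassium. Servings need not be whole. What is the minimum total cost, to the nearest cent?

$2.27

Two binding constraints pin down two serving amounts, so the optimal mix uses at most two foods. The candidates are each food alone (scaled to the tighter of vitamin C/potassium) and each pair with both constraints tight.
spinach only: max(447/38, 1098/511) = 11.76 servings → $8.23.
bell pepper only: max(447/171, 1098/282) = 3.894 servings → $2.73.
spinach + bell pepper with both tight: 0.8049 servings and 2.435 servings → $2.27.
Cheapest feasible corner: $2.27.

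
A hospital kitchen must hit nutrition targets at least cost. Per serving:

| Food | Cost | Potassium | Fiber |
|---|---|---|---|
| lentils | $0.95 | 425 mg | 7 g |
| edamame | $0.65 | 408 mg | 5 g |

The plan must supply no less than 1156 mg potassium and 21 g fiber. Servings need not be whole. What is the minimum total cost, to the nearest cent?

Two binding constraints pin down two serving amounts, so the optimal mix uses at most two foods. The candidates are each food alone (scaled to the tighter of potassium/fiber) and each pair with both constraints tight.
lentils only: max(1156/425, 21/7) = 3 servings → $2.85.
edamame only: max(1156/408, 21/5) = 4.2 servings → $2.73.
lentils + edamame with both targets exact would need a negative amount; discard.
So the least-cost plan costs $2.73.

$2.73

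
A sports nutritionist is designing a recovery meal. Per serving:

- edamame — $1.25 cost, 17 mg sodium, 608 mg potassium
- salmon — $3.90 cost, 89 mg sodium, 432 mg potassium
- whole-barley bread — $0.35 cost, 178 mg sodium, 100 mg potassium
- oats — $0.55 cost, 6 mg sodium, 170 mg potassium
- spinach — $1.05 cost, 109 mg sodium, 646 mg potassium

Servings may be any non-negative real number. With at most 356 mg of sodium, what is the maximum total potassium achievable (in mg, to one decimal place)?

12732.2 mg

Potassium per mg sodium: edamame 35.76, oats 28.33, spinach 5.927, salmon 4.854, whole-barley bread 0.5618.
With no serving limits, spend the whole sodium allowance on edamame: 356 mg / 17 mg × 608 mg = 12732.2 mg.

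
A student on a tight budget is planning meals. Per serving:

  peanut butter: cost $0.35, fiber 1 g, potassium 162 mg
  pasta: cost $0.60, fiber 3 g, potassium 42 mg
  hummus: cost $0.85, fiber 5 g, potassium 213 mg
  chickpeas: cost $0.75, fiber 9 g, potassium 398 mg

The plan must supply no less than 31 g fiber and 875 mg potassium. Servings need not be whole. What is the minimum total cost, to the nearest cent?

$2.58

peanut butter only: max(31/1, 875/162) = 31 servings → $10.85.
pasta only: max(31/3, 875/42) = 20.83 servings → $12.50.
hummus only: max(31/5, 875/213) = 6.2 servings → $5.27.
chickpeas only: max(31/9, 875/398) = 3.444 servings → $2.58.
peanut butter + pasta with both tight: 2.98 servings and 9.34 servings → $6.65.
peanut butter + hummus: the both-tight solution has a negative serving — not a feasible corner.
peanut butter + chickpeas with both targets exact would need a negative amount; discard.
pasta + hummus with both tight: 5.193 servings and 3.084 servings → $5.74.
pasta + chickpeas with both tight: 5.469 servings and 1.621 servings → $4.50.
hummus + chickpeas: the both-tight solution has a negative serving — not a feasible corner.
Cheapest feasible corner: $2.58.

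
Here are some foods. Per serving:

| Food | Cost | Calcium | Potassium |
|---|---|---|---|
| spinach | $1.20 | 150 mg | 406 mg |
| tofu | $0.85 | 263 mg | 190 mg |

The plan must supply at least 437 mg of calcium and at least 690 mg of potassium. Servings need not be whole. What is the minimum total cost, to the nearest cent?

$2.31

For a min-cost LP with two ≥-constraints, a basic feasible solution has at most two positive variables.
spinach only: max(437/150, 690/406) = 2.913 servings → $3.50.
tofu only: max(437/263, 690/190) = 3.632 servings → $3.09.
spinach + tofu with both tight: 1.258 servings and 0.9444 servings → $2.31.
Cheapest feasible corner: $2.31.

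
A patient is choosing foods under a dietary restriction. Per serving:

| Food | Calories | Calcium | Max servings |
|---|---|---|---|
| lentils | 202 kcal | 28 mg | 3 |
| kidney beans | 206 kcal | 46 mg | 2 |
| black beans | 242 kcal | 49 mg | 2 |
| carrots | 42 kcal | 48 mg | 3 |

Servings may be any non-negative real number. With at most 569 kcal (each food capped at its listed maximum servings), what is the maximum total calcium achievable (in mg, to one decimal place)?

Calcium per kcal: carrots 1.143, kidney beans 0.2233, black beans 0.2025, lentils 0.1386.
Take 3 servings of carrots: uses 126 kcal, +144.0 mg calcium (running total 144.0 mg).
Take 2 servings of kidney beans: uses 412 kcal, +92.0 mg calcium (running total 236.0 mg).
Take 0.1281 servings of black beans: uses 31 kcal, +6.3 mg calcium (running total 242.3 mg).
Filling greedily by calcium-per-kcal is optimal for one linear limit, giving 242.3 mg.

242.3 mg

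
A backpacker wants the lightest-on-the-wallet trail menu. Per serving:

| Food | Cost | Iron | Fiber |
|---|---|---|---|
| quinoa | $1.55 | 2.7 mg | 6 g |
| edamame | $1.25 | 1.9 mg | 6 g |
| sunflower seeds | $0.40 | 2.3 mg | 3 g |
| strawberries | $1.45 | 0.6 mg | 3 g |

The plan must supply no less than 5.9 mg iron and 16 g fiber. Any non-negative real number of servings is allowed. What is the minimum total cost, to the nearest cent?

An LP optimum is at a vertex; with two nutrient constraints at most two foods are used. Check each candidate.
quinoa only: max(5.9/2.7, 16/6) = 2.667 servings → $4.13.
edamame only: max(5.9/1.9, 16/6) = 3.105 servings → $3.88.
sunflower seeds only: max(5.9/2.3, 16/3) = 5.333 servings → $2.13.
strawberries only: max(5.9/0.6, 16/3) = 9.833 servings → $14.26.
quinoa + edamame with both tight: 1.042 servings and 1.625 servings → $3.65.
quinoa + sunflower seeds: the both-tight solution has a negative serving — not a feasible corner.
quinoa + strawberries with both tight: 1.8 servings and 1.733 servings → $5.30.
edamame + sunflower seeds with both tight: 2.358 servings and 0.6173 servings → $3.19.
edamame + strawberries: intersection lies outside the first quadrant.
sunflower seeds + strawberries with both tight: 1.588 servings and 3.745 servings → $6.07.
So the least-cost plan costs $2.13.

$2.13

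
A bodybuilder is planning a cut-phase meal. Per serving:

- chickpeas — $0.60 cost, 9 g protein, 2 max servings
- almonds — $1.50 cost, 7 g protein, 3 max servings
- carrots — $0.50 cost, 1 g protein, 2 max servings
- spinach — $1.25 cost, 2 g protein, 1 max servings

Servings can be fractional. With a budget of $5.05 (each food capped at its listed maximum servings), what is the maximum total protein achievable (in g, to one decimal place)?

36.0 g

Protein per dollar: chickpeas 15, almonds 4.667, carrots 2, spinach 1.6.
Take 2 servings of chickpeas: spends $1.20, +18.0 g protein (running total 18.0 g).
Take 2.567 servings of almonds: spends $3.85, +18.0 g protein (running total 36.0 g).
Filling greedily by protein-per-dollar is optimal for one linear limit, giving 36.0 g.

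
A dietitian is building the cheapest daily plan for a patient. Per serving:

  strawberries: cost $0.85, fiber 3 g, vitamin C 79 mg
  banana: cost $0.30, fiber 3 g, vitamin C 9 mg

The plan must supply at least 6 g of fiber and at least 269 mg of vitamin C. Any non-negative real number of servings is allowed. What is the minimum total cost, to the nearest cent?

Check every corner: each single food scaled to meet both minima, and each pair solved so both constraints bind.
strawberries only: max(6/3, 269/79) = 3.405 servings → $2.89.
banana only: max(6/3, 269/9) = 29.89 servings → $8.97.
strawberries + banana with both targets exact would need a negative amount; discard.
So the least-cost plan costs $2.89.

$2.89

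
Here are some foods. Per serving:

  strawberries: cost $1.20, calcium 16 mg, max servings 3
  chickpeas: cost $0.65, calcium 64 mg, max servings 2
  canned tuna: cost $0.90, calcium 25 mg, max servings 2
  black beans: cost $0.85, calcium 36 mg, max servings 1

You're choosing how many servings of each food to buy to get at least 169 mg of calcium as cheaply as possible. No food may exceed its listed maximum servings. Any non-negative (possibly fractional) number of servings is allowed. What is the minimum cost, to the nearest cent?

$2.33

Cost per mg of calcium: chickpeas $0.0102, black beans $0.0236, canned tuna $0.0360, strawberries $0.0750.
Take 2 servings of chickpeas: +128.0 mg calcium for $1.30 (total $1.30, still need 41.0 mg).
Take 1 serving of black beans: +36.0 mg calcium for $0.85 (total $2.15, still need 5.0 mg).
Take 0.2 servings of canned tuna: +5.0 mg calcium for $0.18 (total $2.33, still need 0.0 mg).
Filling from the cheapest source first is optimal under one linear minimum: $2.33.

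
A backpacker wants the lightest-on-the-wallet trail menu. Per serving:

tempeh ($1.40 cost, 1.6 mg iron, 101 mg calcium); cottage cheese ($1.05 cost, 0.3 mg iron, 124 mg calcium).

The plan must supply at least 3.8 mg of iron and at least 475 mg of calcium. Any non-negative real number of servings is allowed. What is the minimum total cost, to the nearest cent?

$5.09

With two linear requirements the optimum uses one or two foods; enumerate the corners.
tempeh only: max(3.8/1.6, 475/101) = 4.703 servings → $6.58.
cottage cheese only: max(3.8/0.3, 475/124) = 12.67 servings → $13.30.
tempeh + cottage cheese with both tight: 1.955 servings and 2.238 servings → $5.09.
So the least-cost plan costs $5.09.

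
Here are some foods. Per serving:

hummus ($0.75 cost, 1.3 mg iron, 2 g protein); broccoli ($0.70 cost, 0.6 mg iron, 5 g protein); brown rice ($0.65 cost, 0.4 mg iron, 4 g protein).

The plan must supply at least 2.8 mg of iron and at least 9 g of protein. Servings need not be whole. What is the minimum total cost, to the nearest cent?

hummus only: max(2.8/1.3, 9/2) = 4.5 servings → $3.38.
broccoli only: max(2.8/0.6, 9/5) = 4.667 servings → $3.27.
brown rice only: max(2.8/0.4, 9/4) = 7 servings → $4.55.
hummus + broccoli with both tight: 1.623 servings and 1.151 servings → $2.02.
hummus + brown rice with both tight: 1.727 servings and 1.386 servings → $2.20.
broccoli + brown rice with both targets exact would need a negative amount; discard.
Cheapest feasible corner: $2.02.

$2.02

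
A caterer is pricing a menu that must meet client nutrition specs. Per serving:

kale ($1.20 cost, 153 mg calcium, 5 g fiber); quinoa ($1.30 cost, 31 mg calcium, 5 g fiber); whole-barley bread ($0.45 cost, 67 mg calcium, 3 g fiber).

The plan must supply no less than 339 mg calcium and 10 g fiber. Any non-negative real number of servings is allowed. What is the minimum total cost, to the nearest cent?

Minimising a linear cost over {calcium ≥ 339, fiber ≥ 10, servings ≥ 0} — the optimum is at a vertex, using one or two foods.
kale only: max(339/153, 10/5) = 2.216 servings → $2.66.
quinoa only: max(339/31, 10/5) = 10.94 servings → $14.22.
whole-barley bread only: max(339/67, 10/3) = 5.06 servings → $2.28.
kale + quinoa: intersection lies outside the first quadrant.
kale + whole-barley bread with both targets exact would need a negative amount; discard.
quinoa + whole-barley bread with both targets exact would need a negative amount; discard.
So the least-cost plan costs $2.28.

$2.28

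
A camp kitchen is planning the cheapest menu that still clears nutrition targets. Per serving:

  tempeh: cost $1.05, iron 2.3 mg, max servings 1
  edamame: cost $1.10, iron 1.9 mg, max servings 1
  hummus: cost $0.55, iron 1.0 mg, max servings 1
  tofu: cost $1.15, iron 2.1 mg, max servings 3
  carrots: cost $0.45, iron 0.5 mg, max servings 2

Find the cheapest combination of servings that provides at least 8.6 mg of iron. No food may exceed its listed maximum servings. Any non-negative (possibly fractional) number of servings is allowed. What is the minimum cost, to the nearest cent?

$4.50

Cost per mg of iron: tempeh $0.4565, tofu $0.5476, hummus $0.5500, edamame $0.5789, carrots $0.9000.
Take 1 serving of tempeh: +2.3 mg iron for $1.05 (total $1.05, still need 6.3 mg).
Take 3 servings of tofu: +6.3 mg iron for $3.45 (total $4.50, still need 0.0 mg).
Filling from the cheapest source first is optimal under one linear minimum: $4.50.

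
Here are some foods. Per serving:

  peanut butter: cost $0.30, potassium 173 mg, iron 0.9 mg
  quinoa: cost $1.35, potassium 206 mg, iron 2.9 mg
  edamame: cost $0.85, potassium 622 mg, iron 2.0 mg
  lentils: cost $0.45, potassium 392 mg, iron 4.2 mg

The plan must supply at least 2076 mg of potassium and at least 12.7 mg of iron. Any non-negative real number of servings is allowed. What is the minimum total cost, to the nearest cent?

This is a tiny linear program; its minimum lies at a vertex of the feasible set. List the vertices and price them.
peanut butter only: max(2076/173, 12.7/0.9) = 14.11 servings → $4.23.
quinoa only: max(2076/206, 12.7/2.9) = 10.08 servings → $13.60.
edamame only: max(2076/622, 12.7/2.0) = 6.35 servings → $5.40.
lentils only: max(2076/392, 12.7/4.2) = 5.296 servings → $2.38.
peanut butter + quinoa with both tight: 10.76 servings and 1.039 servings → $4.63.
peanut butter + edamame: intersection lies outside the first quadrant.
peanut butter + lentils with both tight: 10.01 servings and 0.8793 servings → $3.40.
quinoa + edamame with both tight: 2.692 servings and 2.446 servings → $5.71.
quinoa + lentils: the both-tight solution has a negative serving — not a feasible corner.
edamame + lentils with both tight: 2.046 servings and 2.05 servings → $2.66.
The minimum over all feasible corners is $2.38.

$2.38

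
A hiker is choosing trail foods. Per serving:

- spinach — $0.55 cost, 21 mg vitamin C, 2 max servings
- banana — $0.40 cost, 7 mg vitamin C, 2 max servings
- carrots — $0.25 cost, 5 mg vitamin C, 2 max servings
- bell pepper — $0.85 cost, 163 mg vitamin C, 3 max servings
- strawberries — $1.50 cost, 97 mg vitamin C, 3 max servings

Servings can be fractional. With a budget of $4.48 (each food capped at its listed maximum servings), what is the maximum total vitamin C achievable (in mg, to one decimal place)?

613.8 mg

Vitamin C per dollar: bell pepper 191.8, strawberries 64.67, spinach 38.18, carrots 20, banana 17.5.
Take 3 servings of bell pepper: spends $2.55, +489.0 mg vitamin C (running total 489.0 mg).
Take 1.287 servings of strawberries: spends $1.93, +124.8 mg vitamin C (running total 613.8 mg).
Filling greedily by vitamin C-per-dollar is optimal for one linear limit, giving 613.8 mg.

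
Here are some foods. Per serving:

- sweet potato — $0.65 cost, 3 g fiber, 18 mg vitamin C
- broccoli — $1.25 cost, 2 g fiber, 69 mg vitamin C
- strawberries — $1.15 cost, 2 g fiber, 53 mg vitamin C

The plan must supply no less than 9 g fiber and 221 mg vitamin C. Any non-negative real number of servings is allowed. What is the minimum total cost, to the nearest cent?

An LP optimum is at a vertex; with two nutrient constraints at most two foods are used. Check each candidate.
sweet potato only: max(9/3, 221/18) = 12.28 servings → $7.98.
broccoli only: max(9/2, 221/69) = 4.5 servings → $5.62.
strawberries only: max(9/2, 221/53) = 4.5 servings → $5.17.
sweet potato + broccoli with both tight: 1.047 servings and 2.93 servings → $4.34.
sweet potato + strawberries with both tight: 0.2846 servings and 4.073 servings → $4.87.
broccoli + strawberries: intersection lies outside the first quadrant.
So the least-cost plan costs $4.34.

$4.34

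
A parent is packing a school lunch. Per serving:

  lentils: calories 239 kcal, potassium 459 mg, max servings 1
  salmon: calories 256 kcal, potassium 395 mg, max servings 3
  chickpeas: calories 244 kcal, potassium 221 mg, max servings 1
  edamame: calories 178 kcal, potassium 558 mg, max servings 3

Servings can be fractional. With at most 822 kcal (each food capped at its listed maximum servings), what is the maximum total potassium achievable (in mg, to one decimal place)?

Potassium per kcal: edamame 3.135, lentils 1.921, salmon 1.543, chickpeas 0.9057.
Take 3 servings of edamame: uses 534 kcal, +1674.0 mg potassium (running total 1674.0 mg).
Take 1 serving of lentils: uses 239 kcal, +459.0 mg potassium (running total 2133.0 mg).
Take 0.1914 servings of salmon: uses 49 kcal, +75.6 mg potassium (running total 2208.6 mg).
Filling greedily by potassium-per-kcal is optimal for one linear limit, giving 2208.6 mg.

2208.6 mg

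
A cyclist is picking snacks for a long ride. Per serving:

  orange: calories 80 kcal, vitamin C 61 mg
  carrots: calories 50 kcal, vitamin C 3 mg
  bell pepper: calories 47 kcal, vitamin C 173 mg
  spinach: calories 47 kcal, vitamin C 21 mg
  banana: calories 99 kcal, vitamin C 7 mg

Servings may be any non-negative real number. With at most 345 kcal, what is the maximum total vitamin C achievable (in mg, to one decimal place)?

Vitamin C per kcal: bell pepper 3.681, orange 0.7625, spinach 0.4468, banana 0.07071, carrots 0.06.
With no serving limits, spend the whole calories allowance on bell pepper: 345 kcal / 47 kcal × 173 mg = 1269.9 mg.

1269.9 mg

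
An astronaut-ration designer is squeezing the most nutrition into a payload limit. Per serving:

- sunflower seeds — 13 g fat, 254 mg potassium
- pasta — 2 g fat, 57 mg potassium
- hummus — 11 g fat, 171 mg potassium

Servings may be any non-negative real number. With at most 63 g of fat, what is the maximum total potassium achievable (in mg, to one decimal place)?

Potassium per g fat: pasta 28.5, sunflower seeds 19.54, hummus 15.55.
With no serving limits, spend the whole fat allowance on pasta: 63 g / 2 g × 57 mg = 1795.5 mg.

1795.5 mg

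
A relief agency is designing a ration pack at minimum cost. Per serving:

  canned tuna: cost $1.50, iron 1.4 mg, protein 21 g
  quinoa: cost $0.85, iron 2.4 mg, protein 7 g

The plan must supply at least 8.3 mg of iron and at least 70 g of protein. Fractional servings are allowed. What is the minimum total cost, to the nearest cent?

$5.66

This is a tiny linear program; its minimum lies at a vertex of the feasible set. List the vertices and price them.
canned tuna only: max(8.3/1.4, 70/21) = 5.929 servings → $8.89.
quinoa only: max(8.3/2.4, 70/7) = 10 servings → $8.50.
canned tuna + quinoa with both tight: 2.707 servings and 1.879 servings → $5.66.
So the least-cost plan costs $5.66.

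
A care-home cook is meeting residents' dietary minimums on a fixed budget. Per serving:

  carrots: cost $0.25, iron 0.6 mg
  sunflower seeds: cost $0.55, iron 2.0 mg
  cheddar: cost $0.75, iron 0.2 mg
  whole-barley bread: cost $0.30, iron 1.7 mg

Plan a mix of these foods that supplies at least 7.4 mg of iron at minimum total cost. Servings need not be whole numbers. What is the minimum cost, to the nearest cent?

$1.31

Cost per mg of iron: whole-barley bread $0.1765, sunflower seeds $0.2750, carrots $0.4167, cheddar $3.7500.
With no serving limits, use only whole-barley bread: 7.4 mg / 1.7 mg = 4.353 servings × $0.30 = $1.31.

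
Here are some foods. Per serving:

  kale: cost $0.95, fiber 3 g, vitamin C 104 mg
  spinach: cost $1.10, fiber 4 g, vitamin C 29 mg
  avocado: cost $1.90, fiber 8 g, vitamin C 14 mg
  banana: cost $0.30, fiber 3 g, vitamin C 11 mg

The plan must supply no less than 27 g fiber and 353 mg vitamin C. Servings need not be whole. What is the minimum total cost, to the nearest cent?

$4.48

At the optimum either one food covers both requirements or two foods hit both targets exactly; no other combination can be cheaper.
kale only: max(27/3, 353/104) = 9 servings → $8.55.
spinach only: max(27/4, 353/29) = 12.17 servings → $13.39.
avocado only: max(27/8, 353/14) = 25.21 servings → $47.91.
banana only: max(27/3, 353/11) = 32.09 servings → $9.63.
kale + spinach with both tight: 1.912 servings and 5.316 servings → $7.66.
kale + avocado with both tight: 3.096 servings and 2.214 servings → $7.15.
kale + banana with both tight: 2.731 servings and 6.269 servings → $4.48.
spinach + avocado: the both-tight solution has a negative serving — not a feasible corner.
spinach + banana with both targets exact would need a negative amount; discard.
avocado + banana with both targets exact would need a negative amount; discard.
The minimum over all feasible corners is $4.48.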